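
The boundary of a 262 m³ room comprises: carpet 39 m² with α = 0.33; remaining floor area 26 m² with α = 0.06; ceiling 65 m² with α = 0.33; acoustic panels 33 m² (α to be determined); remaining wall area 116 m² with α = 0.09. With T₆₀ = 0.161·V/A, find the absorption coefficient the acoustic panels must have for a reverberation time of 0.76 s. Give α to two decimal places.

0.28

A = 0.161·V/T₆₀ = 0.161·262/0.76 = 55.50 m² sabins.
Absorption from the other surfaces = 39·0.33 + 26·0.06 + 65·0.33 + 116·0.09 = 46.32 m², so the acoustic panels must supply 9.18 m² over 33 m².
α = 9.18/33 = 0.278.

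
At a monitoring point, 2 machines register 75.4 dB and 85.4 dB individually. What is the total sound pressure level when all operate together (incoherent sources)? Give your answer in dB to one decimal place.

85.8 dB

For uncorrelated sources the intensities add, so convert each level to linear form, sum, and take 10·log₁₀ of the total.
Σ 10^(L/10) = 10^(75.4/10) + 10^(85.4/10) = 3.814e+08.
L_total = 10·log₁₀(3.814e+08) = 85.81 dB.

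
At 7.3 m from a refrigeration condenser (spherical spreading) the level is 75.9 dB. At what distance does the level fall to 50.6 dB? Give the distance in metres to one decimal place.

134.4 m

For a point source L₁ − L₂ = 20·log₁₀(r₂/r₁), so r₂ = r₁·10^((L₁−L₂)/20).
r₂ = 7.3·10^((75.9−50.6)/20) = 7.3·10^(25.3/20) = 134.38 m.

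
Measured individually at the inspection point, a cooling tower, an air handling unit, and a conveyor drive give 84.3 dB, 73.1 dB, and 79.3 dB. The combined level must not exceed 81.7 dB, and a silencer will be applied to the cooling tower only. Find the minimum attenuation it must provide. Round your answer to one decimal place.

Fixed contribution from the other sources: Σ 10^(L/10) = 10^(73.1/10) + 10^(79.3/10) = 1.055e+08 (80.23 dB).
To meet 81.7 dB overall, the treated cooling tower may contribute at most 10^(81.7/10) − 1.055e+08 = 4.238e+07, i.e. 76.27 dB.
Required insertion loss = 84.3 − 76.27 = 8.03 dB.

8.0 dB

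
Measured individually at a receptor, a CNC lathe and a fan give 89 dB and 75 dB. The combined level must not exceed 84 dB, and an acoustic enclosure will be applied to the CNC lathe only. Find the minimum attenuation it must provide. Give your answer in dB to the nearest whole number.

The untreated sources together contribute 10^(75/10) = 3.162e+07, i.e. 75.00 dB.
The limit corresponds to 10^(84/10) = 2.512e+08; subtracting the fixed part leaves 2.196e+08 for the CNC lathe, i.e. 83.42 dB.
Required insertion loss = 89 − 83.42 = 5.58 dB.

6 dB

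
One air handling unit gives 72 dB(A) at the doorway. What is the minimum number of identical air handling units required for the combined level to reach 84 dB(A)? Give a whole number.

16

N identical sources give L₁ + 10·log₁₀ N, so require 10·log₁₀ N ≥ 84 − 72 = 12.0 dB.
N ≥ 10^(12.0/10) = 15.849, so N = 16.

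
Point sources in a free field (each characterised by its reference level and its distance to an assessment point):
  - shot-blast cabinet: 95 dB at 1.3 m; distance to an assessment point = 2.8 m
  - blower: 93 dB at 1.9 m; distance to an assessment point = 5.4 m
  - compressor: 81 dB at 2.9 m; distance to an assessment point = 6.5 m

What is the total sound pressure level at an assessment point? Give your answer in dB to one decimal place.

First find each source's level at the receiver (point-source: −20·log₁₀(r/r_ref)), then combine on an intensity basis.
shot-blast cabinet: 95 − 20·log₁₀(2.8/1.3) = 95 − 6.66 = 88.34 dB.
blower: 93 − 20·log₁₀(5.4/1.9) = 93 − 9.07 = 83.93 dB.
compressor: 81 − 20·log₁₀(6.5/2.9) = 81 − 7.01 = 73.99 dB.
Σ 10^(L/10) = 9.537e+08 → L_total = 10·log₁₀(9.537e+08) = 89.79 dB.

89.8 dB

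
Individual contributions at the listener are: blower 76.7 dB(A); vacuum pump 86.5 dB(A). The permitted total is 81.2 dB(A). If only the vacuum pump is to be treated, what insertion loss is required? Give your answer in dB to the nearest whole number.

The untreated sources together contribute 10^(76.7/10) = 4.677e+07, i.e. 76.70 dB(A).
To meet 81.2 dB(A) overall, the treated vacuum pump may contribute at most 10^(81.2/10) − 4.677e+07 = 8.505e+07, i.e. 79.30 dB(A).
So the vacuum pump must be reduced from 86.5 to 79.30 dB(A): IL = 7.20 dB.

7 dB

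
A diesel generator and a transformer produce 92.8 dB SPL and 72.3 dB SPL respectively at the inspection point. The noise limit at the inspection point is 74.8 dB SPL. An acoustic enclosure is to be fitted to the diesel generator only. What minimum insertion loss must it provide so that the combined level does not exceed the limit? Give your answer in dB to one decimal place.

The untreated sources together contribute 10^(72.3/10) = 1.698e+07, i.e. 72.30 dB SPL.
The limit corresponds to 10^(74.8/10) = 3.020e+07; subtracting the fixed part leaves 1.322e+07 for the diesel generator, i.e. 71.21 dB SPL.
Required insertion loss = 92.8 − 71.21 = 21.59 dB.

21.6 dB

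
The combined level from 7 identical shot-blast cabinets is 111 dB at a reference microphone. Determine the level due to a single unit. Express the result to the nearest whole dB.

103 dB

For N identical incoherent sources L_total = L₁ + 10·log₁₀ N, so L₁ = 111 − 10·log₁₀(7) = 111 − 8.451.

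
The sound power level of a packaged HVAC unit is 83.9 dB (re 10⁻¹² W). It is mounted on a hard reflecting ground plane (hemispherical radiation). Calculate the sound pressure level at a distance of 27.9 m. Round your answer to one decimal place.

47.0 dB

Free-field hemispherical radiation: L_p = L_w − 10·log₁₀(2π·r²), r = 27.9 m.
2π·r² = 4891 m², 10·log₁₀ of that is 36.894 dB.
L_p = 83.9 − 36.894 = 47.01 dB.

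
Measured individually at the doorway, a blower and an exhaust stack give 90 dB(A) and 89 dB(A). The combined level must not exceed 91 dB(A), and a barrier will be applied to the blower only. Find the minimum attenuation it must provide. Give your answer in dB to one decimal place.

3.3 dB

Everything except the blower sums to 10^(89/10) = 7.943e+08 in linear terms, 89.00 dB(A).
To meet 91 dB(A) overall, the treated blower may contribute at most 10^(91/10) − 7.943e+08 = 4.646e+08, i.e. 86.67 dB(A).
So the blower must be reduced from 90 to 86.67 dB(A): IL = 3.33 dB.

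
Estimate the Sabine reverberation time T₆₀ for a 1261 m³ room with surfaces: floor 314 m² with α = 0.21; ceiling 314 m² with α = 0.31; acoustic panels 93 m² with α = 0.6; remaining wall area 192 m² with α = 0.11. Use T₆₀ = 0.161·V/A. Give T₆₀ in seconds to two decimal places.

Total absorption A = 314·0.21 + 314·0.31 + 93·0.6 + 192·0.11 = 240.20 m² sabins.
T₆₀ = 0.161 × 1261 / 240.20 = 0.845 s.

0.85 s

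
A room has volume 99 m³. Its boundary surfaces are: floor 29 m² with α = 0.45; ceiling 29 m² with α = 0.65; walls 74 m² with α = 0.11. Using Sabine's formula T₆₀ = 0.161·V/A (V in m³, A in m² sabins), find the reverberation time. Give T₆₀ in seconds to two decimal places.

0.40 s

A = Σ Sᵢαᵢ = 29·0.45 + 29·0.65 + 74·0.11 = 40.04 m².
T₆₀ = 0.161 × 99 / 40.04 = 0.398 s.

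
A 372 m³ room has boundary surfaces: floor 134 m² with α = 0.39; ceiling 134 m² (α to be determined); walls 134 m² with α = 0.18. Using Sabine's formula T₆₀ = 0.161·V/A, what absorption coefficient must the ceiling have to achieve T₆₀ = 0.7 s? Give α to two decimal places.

0.07

Required total absorption A = 0.161·372/0.7 = 85.56 m².
Absorption from the other surfaces = 134·0.39 + 134·0.18 = 76.38 m², so the ceiling must supply 9.18 m² over 134 m².
α = 9.18/134 = 0.069.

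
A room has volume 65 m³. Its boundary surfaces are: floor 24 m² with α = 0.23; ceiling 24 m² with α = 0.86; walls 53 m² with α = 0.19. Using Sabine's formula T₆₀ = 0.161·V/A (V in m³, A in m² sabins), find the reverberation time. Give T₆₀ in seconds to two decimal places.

Total absorption A = 24·0.23 + 24·0.86 + 53·0.19 = 36.23 m² sabins.
T₆₀ = 0.161·V/A = 0.161·65/36.23 = 0.289 s.

0.29 s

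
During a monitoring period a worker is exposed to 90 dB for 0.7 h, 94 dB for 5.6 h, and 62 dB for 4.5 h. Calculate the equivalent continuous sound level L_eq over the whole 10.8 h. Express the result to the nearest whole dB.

91 dB

The energy average is taken in the linear domain: L_eq = 10·log₁₀[(Σ tᵢ·10^(Lᵢ/10))/T], T = 10.8 h.
Σ tᵢ·10^(Lᵢ/10) = 0.7·10^(90/10) + 5.6·10^(94/10) + 4.5·10^(62/10) = 1.477e+10.
L_eq = 10·log₁₀(1.477e+10/10.8) = 91.36 dB.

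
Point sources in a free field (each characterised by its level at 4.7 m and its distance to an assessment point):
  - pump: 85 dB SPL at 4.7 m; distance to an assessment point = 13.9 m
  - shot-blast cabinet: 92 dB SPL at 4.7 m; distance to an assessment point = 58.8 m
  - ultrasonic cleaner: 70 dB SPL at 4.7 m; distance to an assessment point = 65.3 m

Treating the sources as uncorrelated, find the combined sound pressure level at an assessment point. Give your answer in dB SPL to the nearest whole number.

First find each source's level at the receiver (point-source: −20·log₁₀(r/r_ref)), then combine on an intensity basis.
pump: 85 − 20·log₁₀(13.9/4.7) = 85 − 9.42 = 75.58 dB SPL.
shot-blast cabinet: 92 − 20·log₁₀(58.8/4.7) = 92 − 21.95 = 70.05 dB SPL.
ultrasonic cleaner: 70 − 20·log₁₀(65.3/4.7) = 70 − 22.86 = 47.14 dB SPL.
Σ 10^(L/10) = 4.633e+07 → L_total = 10·log₁₀(4.633e+07) = 76.66 dB SPL.

77 dB SPL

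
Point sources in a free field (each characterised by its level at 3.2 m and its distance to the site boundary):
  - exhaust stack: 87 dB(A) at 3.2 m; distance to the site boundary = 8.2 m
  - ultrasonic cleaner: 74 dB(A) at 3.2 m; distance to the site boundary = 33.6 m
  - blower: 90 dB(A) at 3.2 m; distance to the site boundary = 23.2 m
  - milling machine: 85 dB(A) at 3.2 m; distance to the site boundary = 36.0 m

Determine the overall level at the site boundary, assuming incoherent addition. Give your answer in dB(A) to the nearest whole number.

80 dB(A)

Apply inverse-square spreading to bring every level to the receiver, then sum 10^(L/10).
exhaust stack: 87 − 20·log₁₀(8.2/3.2) = 87 − 8.17 = 78.83 dB(A).
ultrasonic cleaner: 74 − 20·log₁₀(33.6/3.2) = 74 − 20.42 = 53.58 dB(A).
blower: 90 − 20·log₁₀(23.2/3.2) = 90 − 17.21 = 72.79 dB(A).
milling machine: 85 − 20·log₁₀(36.0/3.2) = 85 − 21.02 = 63.98 dB(A).
Σ 10^(L/10) = 9.808e+07 → L_total = 10·log₁₀(9.808e+07) = 79.92 dB(A).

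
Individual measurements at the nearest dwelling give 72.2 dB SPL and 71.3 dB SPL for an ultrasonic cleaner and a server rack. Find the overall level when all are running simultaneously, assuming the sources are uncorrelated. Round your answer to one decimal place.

74.8 dB SPL

Incoherent sources combine by intensity addition: L_total = 10·log₁₀(Σ 10^(L_i/10)).
Σ 10^(L/10) = 10^(72.2/10) + 10^(71.3/10) = 3.009e+07.
L_total = 10·log₁₀(3.009e+07) = 74.78 dB SPL.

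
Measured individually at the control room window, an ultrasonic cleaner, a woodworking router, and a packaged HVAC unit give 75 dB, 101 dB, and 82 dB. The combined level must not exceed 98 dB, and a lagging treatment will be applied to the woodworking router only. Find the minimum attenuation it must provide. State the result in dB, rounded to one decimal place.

Everything except the woodworking router sums to 10^(75/10) + 10^(82/10) = 1.901e+08 in linear terms, 82.79 dB.
The limit corresponds to 10^(98/10) = 6.310e+09; subtracting the fixed part leaves 6.119e+09 for the woodworking router, i.e. 97.87 dB.
So the woodworking router must be reduced from 101 to 97.87 dB: IL = 3.13 dB.

3.1 dB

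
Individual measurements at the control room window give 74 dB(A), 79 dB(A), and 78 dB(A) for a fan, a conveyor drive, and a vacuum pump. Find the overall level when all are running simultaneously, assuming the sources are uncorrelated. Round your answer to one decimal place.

82.2 dB(A)

For uncorrelated sources the intensities add, so convert each level to linear form, sum, and take 10·log₁₀ of the total.
Σ 10^(L/10) = 10^(74/10) + 10^(79/10) + 10^(78/10) = 1.676e+08.
L_total = 10·log₁₀(1.676e+08) = 82.24 dB(A).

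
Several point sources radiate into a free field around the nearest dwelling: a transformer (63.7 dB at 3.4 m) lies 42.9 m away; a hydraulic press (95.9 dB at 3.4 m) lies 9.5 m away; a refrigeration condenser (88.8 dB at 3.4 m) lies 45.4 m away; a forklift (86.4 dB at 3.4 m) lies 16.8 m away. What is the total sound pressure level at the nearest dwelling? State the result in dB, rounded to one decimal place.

87.2 dB

Apply inverse-square spreading to bring every level to the receiver, then sum 10^(L/10).
transformer: 63.7 − 20·log₁₀(42.9/3.4) = 63.7 − 22.02 = 41.68 dB.
hydraulic press: 95.9 − 20·log₁₀(9.5/3.4) = 95.9 − 8.92 = 86.98 dB.
refrigeration condenser: 88.8 − 20·log₁₀(45.4/3.4) = 88.8 − 22.51 = 66.29 dB.
forklift: 86.4 − 20·log₁₀(16.8/3.4) = 86.4 − 13.88 = 72.52 dB.
Σ 10^(L/10) = 5.205e+08 → L_total = 10·log₁₀(5.205e+08) = 87.16 dB.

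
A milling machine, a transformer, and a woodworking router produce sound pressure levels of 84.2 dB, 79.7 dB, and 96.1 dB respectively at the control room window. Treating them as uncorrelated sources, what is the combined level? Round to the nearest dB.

96 dB

Incoherent sources combine by intensity addition: L_total = 10·log₁₀(Σ 10^(L_i/10)).
Σ 10^(L/10) = 10^(84.2/10) + 10^(79.7/10) + 10^(96.1/10) = 4.430e+09.
L_total = 10·log₁₀(4.430e+09) = 96.46 dB.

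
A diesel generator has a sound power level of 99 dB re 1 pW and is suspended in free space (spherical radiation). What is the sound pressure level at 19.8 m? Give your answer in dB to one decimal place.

62.1 dB

Free-field spherical radiation: L_p = L_w − 10·log₁₀(4π·r²), r = 19.8 m.
4π·r² = 4927 m², 10·log₁₀ of that is 36.925 dB.
L_p = 99 − 36.925 = 62.07 dB.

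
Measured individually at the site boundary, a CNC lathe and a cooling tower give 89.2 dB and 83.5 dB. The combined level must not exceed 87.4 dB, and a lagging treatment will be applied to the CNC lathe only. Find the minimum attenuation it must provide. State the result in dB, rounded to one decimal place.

Fixed contribution from the other source: Σ 10^(L/10) = 10^(83.5/10) = 2.239e+08 (83.50 dB).
The limit corresponds to 10^(87.4/10) = 5.495e+08; subtracting the fixed part leaves 3.257e+08 for the CNC lathe, i.e. 85.13 dB.
Required insertion loss = 89.2 − 85.13 = 4.07 dB.

4.1 dB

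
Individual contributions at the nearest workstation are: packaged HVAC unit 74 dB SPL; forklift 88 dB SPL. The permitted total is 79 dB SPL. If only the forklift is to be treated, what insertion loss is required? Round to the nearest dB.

Fixed contribution from the other source: Σ 10^(L/10) = 10^(74/10) = 2.512e+07 (74.00 dB SPL).
To meet 79 dB SPL overall, the treated forklift may contribute at most 10^(79/10) − 2.512e+07 = 5.431e+07, i.e. 77.35 dB SPL.
So the forklift must be reduced from 88 to 77.35 dB SPL: IL = 10.65 dB.

11 dB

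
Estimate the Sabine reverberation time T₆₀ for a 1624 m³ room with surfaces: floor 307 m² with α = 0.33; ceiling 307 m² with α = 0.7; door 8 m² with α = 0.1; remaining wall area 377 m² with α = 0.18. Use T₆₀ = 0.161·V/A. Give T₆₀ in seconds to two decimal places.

0.68 s

Summing Sᵢαᵢ: 307·0.33 + 307·0.7 + 8·0.1 + 377·0.18 = 384.87 m².
T₆₀ = 0.161 × 1624 / 384.87 = 0.679 s.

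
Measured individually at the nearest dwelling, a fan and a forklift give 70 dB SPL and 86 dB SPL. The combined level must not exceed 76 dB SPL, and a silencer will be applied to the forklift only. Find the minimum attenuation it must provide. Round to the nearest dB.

The untreated sources together contribute 10^(70/10) = 1.000e+07, i.e. 70.00 dB SPL.
The limit corresponds to 10^(76/10) = 3.981e+07; subtracting the fixed part leaves 2.981e+07 for the forklift, i.e. 74.74 dB SPL.
So the forklift must be reduced from 86 to 74.74 dB SPL: IL = 11.26 dB.

11 dB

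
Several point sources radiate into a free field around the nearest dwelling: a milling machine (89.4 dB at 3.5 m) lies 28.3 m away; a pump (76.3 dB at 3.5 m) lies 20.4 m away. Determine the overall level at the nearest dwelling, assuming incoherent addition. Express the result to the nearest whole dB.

Propagate each source to the receiver with L = L_ref − 20·log₁₀(r/r_ref), then add intensities.
milling machine: 89.4 − 20·log₁₀(28.3/3.5) = 89.4 − 18.15 = 71.25 dB.
pump: 76.3 − 20·log₁₀(20.4/3.5) = 76.3 − 15.31 = 60.99 dB.
Σ 10^(L/10) = 1.458e+07 → L_total = 10·log₁₀(1.458e+07) = 71.64 dB.

72 dB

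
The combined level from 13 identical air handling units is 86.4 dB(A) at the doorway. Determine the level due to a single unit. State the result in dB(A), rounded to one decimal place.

13 equal contributions raise the level by 10·log₁₀ 13 = 11.139 dB, so each unit alone gives 86.4 − 11.139.

75.3 dB(A)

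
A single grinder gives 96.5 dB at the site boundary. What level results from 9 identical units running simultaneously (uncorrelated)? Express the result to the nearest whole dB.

106 dB

L_total = L₁ + 10·log₁₀ N for N identical incoherent sources.
L_total = 96.5 + 10·log₁₀(9) = 96.5 + 9.542 = 106.04 dB.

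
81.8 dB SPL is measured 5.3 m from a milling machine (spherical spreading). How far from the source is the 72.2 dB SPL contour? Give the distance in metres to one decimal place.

16.0 m

The 9.6 dB drop corresponds to a distance ratio of 10^(9.6/20) for a point source.
r₂ = 5.3·10^((81.8−72.2)/20) = 5.3·10^(9.6/20) = 16.01 m.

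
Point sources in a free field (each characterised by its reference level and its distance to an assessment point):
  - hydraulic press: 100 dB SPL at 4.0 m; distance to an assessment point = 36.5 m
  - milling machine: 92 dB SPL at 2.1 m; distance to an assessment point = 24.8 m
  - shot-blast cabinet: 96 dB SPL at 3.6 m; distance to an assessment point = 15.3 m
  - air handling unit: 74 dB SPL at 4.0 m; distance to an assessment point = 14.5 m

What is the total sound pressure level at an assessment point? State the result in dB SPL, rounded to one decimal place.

Propagate each source to the receiver with L = L_ref − 20·log₁₀(r/r_ref), then add intensities.
hydraulic press: 100 − 20·log₁₀(36.5/4.0) = 100 − 19.20 = 80.80 dB SPL.
milling machine: 92 − 20·log₁₀(24.8/2.1) = 92 − 21.44 = 70.56 dB SPL.
shot-blast cabinet: 96 − 20·log₁₀(15.3/3.6) = 96 − 12.57 = 83.43 dB SPL.
air handling unit: 74 − 20·log₁₀(14.5/4.0) = 74 − 11.19 = 62.81 dB SPL.
Σ 10^(L/10) = 3.538e+08 → L_total = 10·log₁₀(3.538e+08) = 85.49 dB SPL.

85.5 dB SPL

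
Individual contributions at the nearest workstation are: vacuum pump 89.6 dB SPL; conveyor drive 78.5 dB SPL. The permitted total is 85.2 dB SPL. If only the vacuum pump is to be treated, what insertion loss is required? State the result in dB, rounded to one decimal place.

5.4 dB

Everything except the vacuum pump sums to 10^(78.5/10) = 7.079e+07 in linear terms, 78.50 dB SPL.
To meet 85.2 dB SPL overall, the treated vacuum pump may contribute at most 10^(85.2/10) − 7.079e+07 = 2.603e+08, i.e. 84.16 dB SPL.
So the vacuum pump must be reduced from 89.6 to 84.16 dB SPL: IL = 5.44 dB.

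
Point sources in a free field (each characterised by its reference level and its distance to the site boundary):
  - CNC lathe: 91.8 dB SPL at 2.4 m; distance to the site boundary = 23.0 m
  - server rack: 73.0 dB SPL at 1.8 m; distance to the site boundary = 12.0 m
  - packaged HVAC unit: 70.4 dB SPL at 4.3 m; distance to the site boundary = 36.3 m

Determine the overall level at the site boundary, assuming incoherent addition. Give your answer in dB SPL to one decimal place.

72.3 dB SPL

First find each source's level at the receiver (point-source: −20·log₁₀(r/r_ref)), then combine on an intensity basis.
CNC lathe: 91.8 − 20·log₁₀(23.0/2.4) = 91.8 − 19.63 = 72.17 dB SPL.
server rack: 73.0 − 20·log₁₀(12.0/1.8) = 73.0 − 16.48 = 56.52 dB SPL.
packaged HVAC unit: 70.4 − 20·log₁₀(36.3/4.3) = 70.4 − 18.53 = 51.87 dB SPL.
Σ 10^(L/10) = 1.708e+07 → L_total = 10·log₁₀(1.708e+07) = 72.33 dB SPL.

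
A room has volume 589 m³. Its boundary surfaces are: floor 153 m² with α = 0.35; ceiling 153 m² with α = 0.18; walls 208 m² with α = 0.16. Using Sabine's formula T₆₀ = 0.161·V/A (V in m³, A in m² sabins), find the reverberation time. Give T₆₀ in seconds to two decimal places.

Total absorption A = 153·0.35 + 153·0.18 + 208·0.16 = 114.37 m² sabins.
T₆₀ = 0.161·V/A = 0.161·589/114.37 = 0.829 s.

0.83 s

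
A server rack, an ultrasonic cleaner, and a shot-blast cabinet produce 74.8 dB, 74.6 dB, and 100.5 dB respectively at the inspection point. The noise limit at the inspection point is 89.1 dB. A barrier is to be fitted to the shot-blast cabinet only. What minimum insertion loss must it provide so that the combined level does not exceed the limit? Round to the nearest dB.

12 dB

The untreated sources together contribute 10^(74.8/10) + 10^(74.6/10) = 5.904e+07, i.e. 77.71 dB.
The limit corresponds to 10^(89.1/10) = 8.128e+08; subtracting the fixed part leaves 7.538e+08 for the shot-blast cabinet, i.e. 88.77 dB.
Required insertion loss = 100.5 − 88.77 = 11.73 dB.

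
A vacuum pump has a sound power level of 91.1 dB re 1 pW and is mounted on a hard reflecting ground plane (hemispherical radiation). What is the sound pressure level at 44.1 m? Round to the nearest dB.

50 dB

L_p = L_w − 10·log₁₀(2π·r²) with r = 44.1 m.
2π·r² = 1.222e+04 m², 10·log₁₀ of that is 40.871 dB.
L_p = 91.1 − 40.871 = 50.23 dB.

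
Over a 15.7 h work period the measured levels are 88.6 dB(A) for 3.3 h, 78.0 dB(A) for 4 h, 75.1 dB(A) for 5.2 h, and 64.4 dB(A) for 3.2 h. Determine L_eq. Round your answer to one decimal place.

82.5 dB(A)

L_eq = 10·log₁₀[(1/T)·Σ tᵢ·10^(Lᵢ/10)] with T = 15.7 h.
Σ tᵢ·10^(Lᵢ/10) = 3.3·10^(88.6/10) + 4·10^(78.0/10) + 5.2·10^(75.1/10) + 3.2·10^(64.4/10) = 2.820e+09.
L_eq = 10·log₁₀(2.820e+09/15.7) = 82.54 dB(A).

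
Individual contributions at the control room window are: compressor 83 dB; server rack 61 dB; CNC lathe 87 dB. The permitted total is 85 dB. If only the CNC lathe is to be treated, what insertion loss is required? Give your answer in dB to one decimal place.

Fixed contribution from the other sources: Σ 10^(L/10) = 10^(83/10) + 10^(61/10) = 2.008e+08 (83.03 dB).
To meet 85 dB overall, the treated CNC lathe may contribute at most 10^(85/10) − 2.008e+08 = 1.154e+08, i.e. 80.62 dB.
So the CNC lathe must be reduced from 87 to 80.62 dB: IL = 6.38 dB.

6.4 dB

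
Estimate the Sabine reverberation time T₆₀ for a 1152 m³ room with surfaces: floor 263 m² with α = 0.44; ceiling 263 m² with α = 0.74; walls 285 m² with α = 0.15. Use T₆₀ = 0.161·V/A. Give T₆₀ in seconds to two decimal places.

Summing Sᵢαᵢ: 263·0.44 + 263·0.74 + 285·0.15 = 353.09 m².
T₆₀ = 0.161 × 1152 / 353.09 = 0.525 s.

0.53 s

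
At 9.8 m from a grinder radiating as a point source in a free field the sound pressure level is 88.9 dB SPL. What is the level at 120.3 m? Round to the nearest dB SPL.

67 dB SPL

For a point source, L₂ = L₁ − 20·log₁₀(r₂/r₁).
L₂ = 88.9 − 20·log₁₀(120.3/9.8) = 88.9 − 21.781 = 67.12 dB SPL.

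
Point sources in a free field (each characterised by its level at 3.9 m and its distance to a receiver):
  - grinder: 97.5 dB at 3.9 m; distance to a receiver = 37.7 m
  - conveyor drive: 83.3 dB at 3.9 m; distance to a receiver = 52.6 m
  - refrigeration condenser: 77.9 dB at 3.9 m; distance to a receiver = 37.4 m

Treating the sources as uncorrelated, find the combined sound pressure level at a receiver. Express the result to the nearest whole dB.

78 dB

First find each source's level at the receiver (point-source: −20·log₁₀(r/r_ref)), then combine on an intensity basis.
grinder: 97.5 − 20·log₁₀(37.7/3.9) = 97.5 − 19.71 = 77.79 dB.
conveyor drive: 83.3 − 20·log₁₀(52.6/3.9) = 83.3 − 22.60 = 60.70 dB.
refrigeration condenser: 77.9 − 20·log₁₀(37.4/3.9) = 77.9 − 19.64 = 58.26 dB.
Σ 10^(L/10) = 6.203e+07 → L_total = 10·log₁₀(6.203e+07) = 77.93 dB.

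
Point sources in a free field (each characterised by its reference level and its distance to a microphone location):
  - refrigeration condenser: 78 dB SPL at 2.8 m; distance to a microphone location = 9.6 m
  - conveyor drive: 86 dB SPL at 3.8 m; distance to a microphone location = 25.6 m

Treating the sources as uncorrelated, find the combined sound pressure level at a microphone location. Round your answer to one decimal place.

71.5 dB SPL

Propagate each source to the receiver with L = L_ref − 20·log₁₀(r/r_ref), then add intensities.
refrigeration condenser: 78 − 20·log₁₀(9.6/2.8) = 78 − 10.70 = 67.30 dB SPL.
conveyor drive: 86 − 20·log₁₀(25.6/3.8) = 86 − 16.57 = 69.43 dB SPL.
Σ 10^(L/10) = 1.414e+07 → L_total = 10·log₁₀(1.414e+07) = 71.50 dB SPL.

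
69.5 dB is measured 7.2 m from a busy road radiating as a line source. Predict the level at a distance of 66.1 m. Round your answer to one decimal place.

59.9 dB

For a line source, L₂ = L₁ − 10·log₁₀(r₂/r₁).
L₂ = 69.5 − 10·log₁₀(66.1/7.2) = 69.5 − 9.629 = 59.87 dB.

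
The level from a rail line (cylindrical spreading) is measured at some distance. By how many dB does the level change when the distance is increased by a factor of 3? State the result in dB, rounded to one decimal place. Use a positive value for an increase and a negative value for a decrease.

-4.8 dB

With cylindrical spreading the level changes by −10·log₁₀(r₂/r₁).
ΔL = −10·log₁₀(3) = -4.77 dB.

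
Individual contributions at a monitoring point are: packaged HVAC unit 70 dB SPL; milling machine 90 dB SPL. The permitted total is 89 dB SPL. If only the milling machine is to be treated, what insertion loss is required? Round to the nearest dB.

1 dB

Everything except the milling machine sums to 10^(70/10) = 1.000e+07 in linear terms, 70.00 dB SPL.
The limit corresponds to 10^(89/10) = 7.943e+08; subtracting the fixed part leaves 7.843e+08 for the milling machine, i.e. 88.94 dB SPL.
Required insertion loss = 90 − 88.94 = 1.06 dB.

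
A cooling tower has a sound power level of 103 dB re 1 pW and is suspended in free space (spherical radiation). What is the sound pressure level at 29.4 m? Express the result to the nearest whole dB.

63 dB

The power spreads over a sphere of area 4π·r², so L_p = L_w − 10·log₁₀(4π·r²).
4π·r² = 1.086e+04 m², 10·log₁₀ of that is 40.359 dB.
L_p = 103 − 40.359 = 62.64 dB.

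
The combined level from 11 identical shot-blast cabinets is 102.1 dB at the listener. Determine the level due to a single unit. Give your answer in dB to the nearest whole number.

11 equal contributions raise the level by 10·log₁₀ 11 = 10.414 dB, so each unit alone gives 102.1 − 10.414.

92 dB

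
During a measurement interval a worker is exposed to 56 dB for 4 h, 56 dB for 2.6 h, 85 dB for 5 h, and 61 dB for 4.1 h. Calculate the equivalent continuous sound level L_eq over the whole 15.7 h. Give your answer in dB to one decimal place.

L_eq = 10·log₁₀[(1/T)·Σ tᵢ·10^(Lᵢ/10)] with T = 15.7 h.
Σ tᵢ·10^(Lᵢ/10) = 4·10^(56/10) + 2.6·10^(56/10) + 5·10^(85/10) + 4.1·10^(61/10) = 1.589e+09.
L_eq = 10·log₁₀(1.589e+09/15.7) = 80.05 dB.

80.1 dB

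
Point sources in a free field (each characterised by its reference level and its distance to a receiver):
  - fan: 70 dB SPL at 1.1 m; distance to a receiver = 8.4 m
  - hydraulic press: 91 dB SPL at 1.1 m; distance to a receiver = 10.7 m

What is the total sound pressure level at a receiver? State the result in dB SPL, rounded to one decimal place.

Apply inverse-square spreading to bring every level to the receiver, then sum 10^(L/10).
fan: 70 − 20·log₁₀(8.4/1.1) = 70 − 17.66 = 52.34 dB SPL.
hydraulic press: 91 − 20·log₁₀(10.7/1.1) = 91 − 19.76 = 71.24 dB SPL.
Σ 10^(L/10) = 1.348e+07 → L_total = 10·log₁₀(1.348e+07) = 71.30 dB SPL.

71.3 dB SPL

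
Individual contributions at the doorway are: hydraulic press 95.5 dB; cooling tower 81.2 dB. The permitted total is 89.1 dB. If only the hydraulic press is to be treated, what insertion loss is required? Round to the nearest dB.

7 dB

Fixed contribution from the other source: Σ 10^(L/10) = 10^(81.2/10) = 1.318e+08 (81.20 dB).
The limit corresponds to 10^(89.1/10) = 8.128e+08; subtracting the fixed part leaves 6.810e+08 for the hydraulic press, i.e. 88.33 dB.
So the hydraulic press must be reduced from 95.5 to 88.33 dB: IL = 7.17 dB.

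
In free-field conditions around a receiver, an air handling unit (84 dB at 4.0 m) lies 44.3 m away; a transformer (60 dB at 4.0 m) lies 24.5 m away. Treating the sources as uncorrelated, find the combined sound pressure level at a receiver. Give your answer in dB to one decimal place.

First find each source's level at the receiver (point-source: −20·log₁₀(r/r_ref)), then combine on an intensity basis.
air handling unit: 84 − 20·log₁₀(44.3/4.0) = 84 − 20.89 = 63.11 dB.
transformer: 60 − 20·log₁₀(24.5/4.0) = 60 − 15.74 = 44.26 dB.
Σ 10^(L/10) = 2.075e+06 → L_total = 10·log₁₀(2.075e+06) = 63.17 dB.

63.2 dB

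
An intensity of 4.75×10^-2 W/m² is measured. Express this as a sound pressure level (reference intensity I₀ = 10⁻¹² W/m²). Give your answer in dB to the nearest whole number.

L = 10·log₁₀(I/I₀) = 10·log₁₀(4.75×10^-2/10⁻¹²) = 10·log₁₀(4.75×10^10).
L = 10·(0.6767 + 10) = 106.77 dB.

107 dB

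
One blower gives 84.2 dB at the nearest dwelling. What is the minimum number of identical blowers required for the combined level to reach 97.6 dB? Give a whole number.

N identical sources give L₁ + 10·log₁₀ N, so require 10·log₁₀ N ≥ 97.6 − 84.2 = 13.4 dB.
N ≥ 10^(13.4/10) = 21.878, so N = 22.

22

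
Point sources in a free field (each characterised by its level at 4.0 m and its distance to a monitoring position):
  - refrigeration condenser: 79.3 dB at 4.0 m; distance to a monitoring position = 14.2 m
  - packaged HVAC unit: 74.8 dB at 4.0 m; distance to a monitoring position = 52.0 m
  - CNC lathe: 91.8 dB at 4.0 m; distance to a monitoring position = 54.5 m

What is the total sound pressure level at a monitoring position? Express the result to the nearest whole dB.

First find each source's level at the receiver (point-source: −20·log₁₀(r/r_ref)), then combine on an intensity basis.
refrigeration condenser: 79.3 − 20·log₁₀(14.2/4.0) = 79.3 − 11.00 = 68.30 dB.
packaged HVAC unit: 74.8 − 20·log₁₀(52.0/4.0) = 74.8 − 22.28 = 52.52 dB.
CNC lathe: 91.8 − 20·log₁₀(54.5/4.0) = 91.8 − 22.69 = 69.11 dB.
Σ 10^(L/10) = 1.509e+07 → L_total = 10·log₁₀(1.509e+07) = 71.79 dB.

72 dB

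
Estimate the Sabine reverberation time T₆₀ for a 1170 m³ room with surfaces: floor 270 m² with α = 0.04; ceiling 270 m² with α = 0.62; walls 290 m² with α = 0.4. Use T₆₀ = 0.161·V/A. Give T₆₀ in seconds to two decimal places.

0.64 s

A = Σ Sᵢαᵢ = 270·0.04 + 270·0.62 + 290·0.4 = 294.20 m².
T₆₀ = 0.161·V/A = 0.161·1170/294.20 = 0.640 s.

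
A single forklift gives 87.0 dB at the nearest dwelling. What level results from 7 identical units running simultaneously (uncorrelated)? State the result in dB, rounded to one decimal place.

95.5 dB

L_total = L₁ + 10·log₁₀ N for N identical incoherent sources.
L_total = 87.0 + 10·log₁₀(7) = 87.0 + 8.451 = 95.45 dB.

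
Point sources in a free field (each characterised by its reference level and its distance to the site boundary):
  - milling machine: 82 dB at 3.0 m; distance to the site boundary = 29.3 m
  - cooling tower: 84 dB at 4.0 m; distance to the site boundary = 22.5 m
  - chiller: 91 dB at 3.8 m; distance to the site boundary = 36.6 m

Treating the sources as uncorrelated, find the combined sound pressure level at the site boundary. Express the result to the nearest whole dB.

Apply inverse-square spreading to bring every level to the receiver, then sum 10^(L/10).
milling machine: 82 − 20·log₁₀(29.3/3.0) = 82 − 19.79 = 62.21 dB.
cooling tower: 84 − 20·log₁₀(22.5/4.0) = 84 − 15.00 = 69.00 dB.
chiller: 91 − 20·log₁₀(36.6/3.8) = 91 − 19.67 = 71.33 dB.
Σ 10^(L/10) = 2.317e+07 → L_total = 10·log₁₀(2.317e+07) = 73.65 dB.

74 dB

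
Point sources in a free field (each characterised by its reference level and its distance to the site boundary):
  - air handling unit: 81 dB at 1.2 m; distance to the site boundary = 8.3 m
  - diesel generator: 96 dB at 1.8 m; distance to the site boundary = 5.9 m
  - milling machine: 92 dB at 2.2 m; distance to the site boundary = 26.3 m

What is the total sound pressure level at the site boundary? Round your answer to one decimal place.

First find each source's level at the receiver (point-source: −20·log₁₀(r/r_ref)), then combine on an intensity basis.
air handling unit: 81 − 20·log₁₀(8.3/1.2) = 81 − 16.80 = 64.20 dB.
diesel generator: 96 − 20·log₁₀(5.9/1.8) = 96 − 10.31 = 85.69 dB.
milling machine: 92 − 20·log₁₀(26.3/2.2) = 92 − 21.55 = 70.45 dB.
Σ 10^(L/10) = 3.843e+08 → L_total = 10·log₁₀(3.843e+08) = 85.85 dB.

85.8 dB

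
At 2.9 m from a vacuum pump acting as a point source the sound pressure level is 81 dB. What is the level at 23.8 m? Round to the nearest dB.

63 dB

Spherical spreading from a point source gives a 20·log₁₀(r₂/r₁) drop.
L₂ = 81 − 20·log₁₀(23.8/2.9) = 81 − 18.284 = 62.72 dB.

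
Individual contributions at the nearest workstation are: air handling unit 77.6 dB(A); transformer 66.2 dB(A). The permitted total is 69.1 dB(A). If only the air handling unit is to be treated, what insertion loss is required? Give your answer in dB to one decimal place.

Fixed contribution from the other source: Σ 10^(L/10) = 10^(66.2/10) = 4.169e+06 (66.20 dB(A)).
The limit corresponds to 10^(69.1/10) = 8.128e+06; subtracting the fixed part leaves 3.960e+06 for the air handling unit, i.e. 65.98 dB(A).
Required insertion loss = 77.6 − 65.98 = 11.62 dB.

11.6 dB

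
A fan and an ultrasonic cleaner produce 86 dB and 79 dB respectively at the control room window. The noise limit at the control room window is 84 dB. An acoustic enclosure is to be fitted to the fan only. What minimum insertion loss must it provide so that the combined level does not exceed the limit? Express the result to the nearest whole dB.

4 dB

Fixed contribution from the other source: Σ 10^(L/10) = 10^(79/10) = 7.943e+07 (79.00 dB).
To meet 84 dB overall, the treated fan may contribute at most 10^(84/10) − 7.943e+07 = 1.718e+08, i.e. 82.35 dB.
Required insertion loss = 86 − 82.35 = 3.65 dB.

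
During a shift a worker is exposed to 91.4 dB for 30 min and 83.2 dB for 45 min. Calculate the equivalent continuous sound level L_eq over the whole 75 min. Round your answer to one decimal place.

L_eq = 10·log₁₀[(1/T)·Σ tᵢ·10^(Lᵢ/10)] with T = 75 min.
Σ tᵢ·10^(Lᵢ/10) = 30·10^(91.4/10) + 45·10^(83.2/10) = 5.081e+10.
L_eq = 10·log₁₀(5.081e+10/75) = 88.31 dB.

88.3 dB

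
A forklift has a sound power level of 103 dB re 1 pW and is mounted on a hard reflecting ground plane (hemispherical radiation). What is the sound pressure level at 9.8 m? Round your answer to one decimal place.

75.2 dB

L_p = L_w − 10·log₁₀(2π·r²) with r = 9.8 m.
2π·r² = 603.4 m², 10·log₁₀ of that is 27.806 dB.
L_p = 103 − 27.806 = 75.19 dB.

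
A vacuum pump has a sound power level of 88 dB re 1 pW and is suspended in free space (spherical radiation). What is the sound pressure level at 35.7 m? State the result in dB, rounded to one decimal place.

46.0 dB

L_p = L_w − 10·log₁₀(4π·r²) with r = 35.7 m.
4π·r² = 1.602e+04 m², 10·log₁₀ of that is 42.045 dB.
L_p = 88 − 42.045 = 45.95 dB.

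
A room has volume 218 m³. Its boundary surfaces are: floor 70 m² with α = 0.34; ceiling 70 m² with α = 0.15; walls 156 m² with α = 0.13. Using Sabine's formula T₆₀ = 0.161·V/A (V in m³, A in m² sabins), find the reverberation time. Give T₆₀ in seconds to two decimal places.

0.64 s

A = Σ Sᵢαᵢ = 70·0.34 + 70·0.15 + 156·0.13 = 54.58 m².
T₆₀ = 0.161·V/A = 0.161·218/54.58 = 0.643 s.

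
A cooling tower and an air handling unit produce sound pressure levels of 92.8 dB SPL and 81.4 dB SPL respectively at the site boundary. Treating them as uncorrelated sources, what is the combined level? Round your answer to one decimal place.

93.1 dB SPL

Incoherent sources combine by intensity addition: L_total = 10·log₁₀(Σ 10^(L_i/10)).
Σ 10^(L/10) = 10^(92.8/10) + 10^(81.4/10) = 2.043e+09.
L_total = 10·log₁₀(2.043e+09) = 93.10 dB SPL.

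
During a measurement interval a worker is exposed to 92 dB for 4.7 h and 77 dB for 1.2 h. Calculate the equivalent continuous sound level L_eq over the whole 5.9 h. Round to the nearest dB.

The energy average is taken in the linear domain: L_eq = 10·log₁₀[(Σ tᵢ·10^(Lᵢ/10))/T], T = 5.9 h.
Σ tᵢ·10^(Lᵢ/10) = 4.7·10^(92/10) + 1.2·10^(77/10) = 7.509e+09.
L_eq = 10·log₁₀(7.509e+09/5.9) = 91.05 dB.

91 dB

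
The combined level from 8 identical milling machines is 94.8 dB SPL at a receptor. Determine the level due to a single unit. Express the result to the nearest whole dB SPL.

Dividing the total intensity by 8 lowers the level by 10·log₁₀ 8 = 9.031 dB: L₁ = 94.8 − 9.031.

86 dB SPL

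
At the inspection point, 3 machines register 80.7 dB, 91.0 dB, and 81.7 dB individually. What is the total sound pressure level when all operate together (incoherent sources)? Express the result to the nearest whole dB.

For uncorrelated sources the intensities add, so convert each level to linear form, sum, and take 10·log₁₀ of the total.
Σ 10^(L/10) = 10^(80.7/10) + 10^(91.0/10) + 10^(81.7/10) = 1.524e+09.
L_total = 10·log₁₀(1.524e+09) = 91.83 dB.

92 dB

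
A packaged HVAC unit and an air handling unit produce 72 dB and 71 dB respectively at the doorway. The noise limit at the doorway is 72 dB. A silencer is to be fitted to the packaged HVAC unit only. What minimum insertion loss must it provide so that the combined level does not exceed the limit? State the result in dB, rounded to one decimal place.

Everything except the packaged HVAC unit sums to 10^(71/10) = 1.259e+07 in linear terms, 71.00 dB.
The limit corresponds to 10^(72/10) = 1.585e+07; subtracting the fixed part leaves 3.260e+06 for the packaged HVAC unit, i.e. 65.13 dB.
So the packaged HVAC unit must be reduced from 72 to 65.13 dB: IL = 6.87 dB.

6.9 dB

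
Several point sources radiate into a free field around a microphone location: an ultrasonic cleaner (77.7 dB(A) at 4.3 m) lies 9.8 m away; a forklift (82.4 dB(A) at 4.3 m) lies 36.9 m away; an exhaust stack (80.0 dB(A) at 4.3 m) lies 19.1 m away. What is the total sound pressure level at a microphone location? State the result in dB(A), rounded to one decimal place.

72.7 dB(A)

Propagate each source to the receiver with L = L_ref − 20·log₁₀(r/r_ref), then add intensities.
ultrasonic cleaner: 77.7 − 20·log₁₀(9.8/4.3) = 77.7 − 7.16 = 70.54 dB(A).
forklift: 82.4 − 20·log₁₀(36.9/4.3) = 82.4 − 18.67 = 63.73 dB(A).
exhaust stack: 80.0 − 20·log₁₀(19.1/4.3) = 80.0 − 12.95 = 67.05 dB(A).
Σ 10^(L/10) = 1.876e+07 → L_total = 10·log₁₀(1.876e+07) = 72.73 dB(A).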